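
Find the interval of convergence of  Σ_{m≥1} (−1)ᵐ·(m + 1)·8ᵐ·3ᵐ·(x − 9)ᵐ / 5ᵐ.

By the ratio test, |a_{m+1}/a_m| = [((m+1) + 1)/(m + 1)] · 8·3/5 → 24/5.
Convergence for |x − 9| · 24/5 < 1, i.e. |x − 9| < 5/24. So R = 5/24.
When x = 221/24, the terms do not tend to 0, so the series diverges.
Check x = 211/24: the m-th term does not approach 0; divergence by the term test.

(211/24, 221/24)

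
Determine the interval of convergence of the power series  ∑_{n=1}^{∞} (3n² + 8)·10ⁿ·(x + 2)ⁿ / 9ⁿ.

(-29/10, -11/10)

The ratio of consecutive coefficients is [(3(n+1)² + 8)/(3n² + 8)] · 10/9 → 10/9.
Hence the series converges for |x + 2| < 1/(10/9) = 9/10, so the radius of convergence is 9/10.
Endpoint x = -11/10: the terms have absolute value of order n², which does not tend to 0, so the series diverges by the divergence test.
Endpoint x = -29/10: the terms have absolute value of order n², which does not tend to 0, so the series diverges by the divergence test.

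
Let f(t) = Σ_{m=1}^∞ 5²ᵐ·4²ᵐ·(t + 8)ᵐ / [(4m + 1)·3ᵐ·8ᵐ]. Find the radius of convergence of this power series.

Apply the ratio test: |a_{m+1}| / |a_m| = [(4m + 1)/(4(m+1) + 1)] · 25·16/(3·8), which tends to 50/3 as m → ∞.
Thus R = 1/(50/3) = 3/50.

R = 3/50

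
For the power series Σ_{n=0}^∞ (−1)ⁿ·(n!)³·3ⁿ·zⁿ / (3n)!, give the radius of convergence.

By the ratio test, |a_{n+1}/a_n| = (n+1)³/[(3n+1)·(3n+2)·(3n+3)] · 3 → 1/9.
Hence the series converges for |z| < 1/(1/9) = 9, so the radius of convergence is 9.

R = 9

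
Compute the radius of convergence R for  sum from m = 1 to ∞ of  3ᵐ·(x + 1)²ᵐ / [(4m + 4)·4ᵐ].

R = 2√3/3

Ratio test: |a_{m+1}/a_m| = [(4m + 4)/(4(m+1) + 4)] · 3/4 → 3/4 as m → ∞.
Since the exponent of (x + 1) increases by 2 each term, convergence requires |x + 1|² < 4/3, hence R = 2√3/3.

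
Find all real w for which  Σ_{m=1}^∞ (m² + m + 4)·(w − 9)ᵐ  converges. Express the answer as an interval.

By the ratio test, |a_{m+1}/a_m| = ((m+1)² + (m+1) + 4)/(m² + m + 4) → 1.
So the series converges when |w − 9| < 1 and diverges when |w − 9| > 1; R = 1.
At w = 10: the terms do not tend to 0, so the series diverges.
Check w = 8: the terms have absolute value of order m², which does not tend to 0, so the series diverges by the divergence test.

(8, 10)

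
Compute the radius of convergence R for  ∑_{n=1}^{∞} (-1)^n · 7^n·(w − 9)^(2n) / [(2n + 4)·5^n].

R = √35/7

By the ratio test, |a_{n+1}/a_n| = [(2n + 4)/(2(n+1) + 4)] · 7/5 → 7/5.
Writing y = (w − 9)², the series in y has radius 5/7, so |w − 9| < √(5/7) and R = √35/7.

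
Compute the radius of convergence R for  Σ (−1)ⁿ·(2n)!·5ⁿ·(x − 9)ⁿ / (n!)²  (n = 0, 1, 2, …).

R = 1/20

Ratio test: |a_{n+1}/a_n| = (2n+1)·(2n+2)/(n+1)² · 5 → 20 as n → ∞.
The series converges when 20 · |x − 9| < 1, giving R = 1/20.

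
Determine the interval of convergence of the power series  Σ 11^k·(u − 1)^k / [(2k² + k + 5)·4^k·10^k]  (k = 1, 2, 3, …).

[-29/11, 51/11]

Ratio test: |a_{k+1}/a_k| = [(2k² + k + 5)/(2(k+1)² + (k+1) + 5)] · 11/(4·10) → 11/40 as k → ∞.
Thus R = 1/(11/40) = 40/11.
Check u = 51/11: the terms are on the order of 1/k², so the series converges absolutely by comparison with the p-series (p = 2 > 1).
Check u = -29/11: absolute convergence follows by limit comparison with Σ 1/k².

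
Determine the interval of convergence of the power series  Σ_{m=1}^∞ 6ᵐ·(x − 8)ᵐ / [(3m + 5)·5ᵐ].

By the ratio test, |a_{m+1}/a_m| = [(3m + 5)/(3(m+1) + 5)] · 6/5 → 6/5.
The series converges when 6/5 · |x − 8| < 1, giving R = 5/6.
When x = 53/6, the terms behave like c/m; limit comparison with the harmonic series gives divergence.
When x = 43/6, the terms alternate in sign and decrease monotonically to 0 in absolute value (size ~ c/m), so the alternating series test gives convergence.

[43/6, 53/6)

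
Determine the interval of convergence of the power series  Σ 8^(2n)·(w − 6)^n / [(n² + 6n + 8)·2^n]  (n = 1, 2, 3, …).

[191/32, 193/32]

Ratio test: |a_{n+1}/a_n| = [(n² + 6n + 8)/((n+1)² + 6(n+1) + 8)] · 64/2 → 32 as n → ∞.
Hence the series converges for |w − 6| < 1/(32) = 1/32, so the radius of convergence is 1/32.
Endpoint w = 193/32: absolute convergence follows by limit comparison with Σ 1/n².
Endpoint w = 191/32: the terms are on the order of 1/n², so the series converges absolutely by comparison with the p-series (p = 2 > 1).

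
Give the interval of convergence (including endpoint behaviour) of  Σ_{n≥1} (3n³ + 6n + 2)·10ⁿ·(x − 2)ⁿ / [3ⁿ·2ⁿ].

By the ratio test, |a_{n+1}/a_n| = [(3(n+1)³ + 6(n+1) + 2)/(3n³ + 6n + 2)] · 10/(3·2) → 5/3.
Thus R = 1/(5/3) = 3/5.
Endpoint x = 13/5: the terms do not tend to 0, so the series diverges.
When x = 7/5, the n-th term does not approach 0; divergence by the term test.

(7/5, 13/5)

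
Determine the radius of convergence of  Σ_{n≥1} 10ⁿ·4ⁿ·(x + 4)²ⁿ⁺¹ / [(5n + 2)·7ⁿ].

The ratio of consecutive coefficients is [(5n + 2)/(5(n+1) + 2)] · 10·4/7 → 40/7.
Since the exponent of (x + 4) increases by 2 each term, convergence requires |x + 4|² < 7/40, hence R = √70/20.

R = √70/20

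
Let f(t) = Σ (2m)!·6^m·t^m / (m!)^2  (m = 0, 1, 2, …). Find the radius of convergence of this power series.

R = 1/24

The ratio of consecutive coefficients is (2m+1)·(2m+2)/(m+1)² · 6 → 24.
Thus R = 1/(24) = 1/24.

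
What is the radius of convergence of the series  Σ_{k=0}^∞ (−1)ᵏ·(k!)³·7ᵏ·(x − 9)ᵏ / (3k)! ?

The ratio of consecutive coefficients is (k+1)³/[(3k+1)·(3k+2)·(3k+3)] · 7 → 7/27.
Thus R = 1/(7/27) = 27/7.

R = 27/7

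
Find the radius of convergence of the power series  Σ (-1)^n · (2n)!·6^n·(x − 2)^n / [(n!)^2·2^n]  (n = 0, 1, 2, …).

Ratio test: |a_{n+1}/a_n| = (2n+1)·(2n+2)/(n+1)² · 6/2 → 12 as n → ∞.
Convergence for |x − 2| · 12 < 1, i.e. |x − 2| < 1/12. So R = 1/12.

R = 1/12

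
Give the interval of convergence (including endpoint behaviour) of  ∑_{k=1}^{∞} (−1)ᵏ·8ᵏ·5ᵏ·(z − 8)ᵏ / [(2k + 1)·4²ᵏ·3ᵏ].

(34/5, 46/5]

Ratio test: |a_{k+1}/a_k| = [(2k + 1)/(2(k+1) + 1)] · 8·5/(16·3) → 5/6 as k → ∞.
Convergence for |z − 8| · 5/6 < 1, i.e. |z − 8| < 6/5. So R = 6/5.
Check z = 46/5: convergence follows from the alternating series test (terms decrease monotonically to 0).
Endpoint z = 34/5: comparison with the harmonic series Σ 1/k shows the series diverges.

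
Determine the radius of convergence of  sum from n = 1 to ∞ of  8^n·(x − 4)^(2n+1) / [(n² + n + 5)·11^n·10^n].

By the ratio test, |a_{n+1}/a_n| = [(n² + n + 5)/((n+1)² + (n+1) + 5)] · 8/(11·10) → 4/55.
Successive powers of (x − 4) differ by 2, so the series converges when |x − 4|² · 4/55 < 1, i.e. |x − 4| < √(55/4). So R = √55/2.

R = √55/2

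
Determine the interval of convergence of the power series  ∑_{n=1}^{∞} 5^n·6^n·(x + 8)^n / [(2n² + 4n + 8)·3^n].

[-81/10, -79/10]

Apply the ratio test: |a_{n+1}| / |a_n| = [(2n² + 4n + 8)/(2(n+1)² + 4(n+1) + 8)] · 5·6/3, which tends to 10 as n → ∞.
Convergence for |x + 8| · 10 < 1, i.e. |x + 8| < 1/10. So R = 1/10.
Endpoint x = -79/10: the terms are on the order of 1/n², so the series converges absolutely by comparison with the p-series (p = 2 > 1).
When x = -81/10, the series is dominated by a constant times Σ 1/n², which converges (p = 2 > 1).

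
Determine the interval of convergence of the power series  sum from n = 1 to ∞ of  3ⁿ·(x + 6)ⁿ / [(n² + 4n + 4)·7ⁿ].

Ratio test: |a_{n+1}/a_n| = [(n² + 4n + 4)/((n+1)² + 4(n+1) + 4)] · 3/7 → 3/7 as n → ∞.
Thus R = 1/(3/7) = 7/3.
Endpoint x = -11/3: the terms are on the order of 1/n², so the series converges absolutely by comparison with the p-series (p = 2 > 1).
Endpoint x = -25/3: the series is dominated by a constant times Σ 1/n², which converges (p = 2 > 1).

[-25/3, -11/3]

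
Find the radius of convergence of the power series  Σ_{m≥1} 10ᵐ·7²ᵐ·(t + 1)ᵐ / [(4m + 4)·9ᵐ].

The ratio of consecutive coefficients is [(4m + 4)/(4(m+1) + 4)] · 10·49/9 → 490/9.
Convergence for |t + 1| · 490/9 < 1, i.e. |t + 1| < 9/490. So R = 9/490.

R = 9/490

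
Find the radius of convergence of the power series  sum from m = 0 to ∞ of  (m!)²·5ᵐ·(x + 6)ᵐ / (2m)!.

Apply the ratio test: |a_{m+1}| / |a_m| = (m+1)²/[(2m+1)·(2m+2)] · 5, which tends to 5/4 as m → ∞.
The series converges when 5/4 · |x + 6| < 1, giving R = 4/5.

R = 4/5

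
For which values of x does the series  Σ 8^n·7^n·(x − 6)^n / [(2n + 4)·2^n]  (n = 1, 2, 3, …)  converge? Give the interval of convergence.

The ratio of consecutive coefficients is [(2n + 4)/(2(n+1) + 4)] · 8·7/2 → 28.
Hence the series converges for |x − 6| < 1/(28) = 1/28, so the radius of convergence is 1/28.
Endpoint x = 169/28: the terms are asymptotic to a nonzero constant times 1/n, so the series diverges by limit comparison with Σ 1/n.
At x = 167/28: an alternating series whose terms decrease to 0 in absolute value, so it converges by the Leibniz criterion.

[167/28, 169/28)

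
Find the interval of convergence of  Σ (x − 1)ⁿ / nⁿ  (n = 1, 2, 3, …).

(−∞, ∞)

By the Cauchy root test, |a_n|^(1/n) = 1/n → 0.
Since the n-th root of |a_n| tends to 0, the series converges for all real x; R = ∞.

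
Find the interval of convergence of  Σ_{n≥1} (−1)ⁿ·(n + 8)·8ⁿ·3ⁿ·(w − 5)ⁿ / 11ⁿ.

(109/24, 131/24)

The ratio of consecutive coefficients is [((n+1) + 8)/(n + 8)] · 8·3/11 → 24/11.
The series converges when 24/11 · |w − 5| < 1, giving R = 11/24.
When w = 131/24, the n-th term does not approach 0; divergence by the term test.
When w = 109/24, the n-th term does not approach 0; divergence by the term test.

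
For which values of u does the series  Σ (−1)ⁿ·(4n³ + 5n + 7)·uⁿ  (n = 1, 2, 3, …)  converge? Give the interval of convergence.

By the ratio test, |a_{n+1}/a_n| = (4(n+1)³ + 5(n+1) + 7)/(4n³ + 5n + 7) → 1.
So the series converges when |u| < 1 and diverges when |u| > 1; R = 1.
When u = 1, the terms do not tend to 0, so the series diverges.
When u = -1, the terms do not tend to 0, so the series diverges.

(-1, 1)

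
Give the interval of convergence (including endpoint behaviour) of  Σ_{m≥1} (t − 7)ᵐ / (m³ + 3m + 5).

[6, 8]

By the ratio test, |a_{m+1}/a_m| = (m³ + 3m + 5)/((m+1)³ + 3(m+1) + 5) → 1.
So the series converges when |t − 7| < 1 and diverges when |t − 7| > 1; R = 1.
At t = 8: absolute convergence follows by limit comparison with Σ 1/m³.
Endpoint t = 6: absolute convergence follows by limit comparison with Σ 1/m³.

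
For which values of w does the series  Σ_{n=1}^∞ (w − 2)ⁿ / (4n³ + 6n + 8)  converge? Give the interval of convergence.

By the ratio test, |a_{n+1}/a_n| = (4n³ + 6n + 8)/(4(n+1)³ + 6(n+1) + 8) → 1.
So the series converges when |w − 2| < 1 and diverges when |w − 2| > 1; R = 1.
Endpoint w = 3: absolute convergence follows by limit comparison with Σ 1/n³.
When w = 1, the series is dominated by a constant times Σ 1/n³, which converges (p = 3 > 1).

[1, 3]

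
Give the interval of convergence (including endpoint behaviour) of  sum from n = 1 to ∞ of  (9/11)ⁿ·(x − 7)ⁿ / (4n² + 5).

[52/9, 74/9]

Apply the ratio test: |a_{n+1}| / |a_n| = [(4n² + 5)/(4(n+1)² + 5)] · 9/11, which tends to 9/11 as n → ∞.
Thus R = 1/(9/11) = 11/9.
Check x = 74/9: absolute convergence follows by limit comparison with Σ 1/n².
At x = 52/9: absolute convergence follows by limit comparison with Σ 1/n².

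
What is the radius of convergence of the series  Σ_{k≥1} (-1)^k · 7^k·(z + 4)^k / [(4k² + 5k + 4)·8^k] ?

By the ratio test, |a_{k+1}/a_k| = [(4k² + 5k + 4)/(4(k+1)² + 5(k+1) + 4)] · 7/8 → 7/8.
The series converges when 7/8 · |z + 4| < 1, giving R = 8/7.

R = 8/7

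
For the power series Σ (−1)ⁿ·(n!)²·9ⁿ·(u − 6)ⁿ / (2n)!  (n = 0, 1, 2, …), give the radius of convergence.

By the ratio test, |a_{n+1}/a_n| = (n+1)²/[(2n+1)·(2n+2)] · 9 → 9/4.
Thus R = 1/(9/4) = 4/9.

R = 4/9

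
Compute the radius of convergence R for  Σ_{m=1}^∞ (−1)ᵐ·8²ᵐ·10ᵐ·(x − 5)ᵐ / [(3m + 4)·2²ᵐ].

R = 1/160

Ratio test: |a_{m+1}/a_m| = [(3m + 4)/(3(m+1) + 4)] · 64·10/4 → 160 as m → ∞.
Hence the series converges for |x − 5| < 1/(160) = 1/160, so the radius of convergence is 1/160.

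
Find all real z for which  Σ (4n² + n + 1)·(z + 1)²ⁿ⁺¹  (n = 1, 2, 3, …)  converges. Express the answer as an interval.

The ratio of consecutive coefficients is (4(n+1)² + (n+1) + 1)/(4n² + n + 1) → 1.
Writing y = (z + 1)², the series in y has radius 1, so |z + 1| < √(1) = 1 and R = 1.
At z = 0: the terms have absolute value of order n², which does not tend to 0, so the series diverges by the divergence test.
Endpoint z = -2: the n-th term does not approach 0; divergence by the term test.

(-2, 0)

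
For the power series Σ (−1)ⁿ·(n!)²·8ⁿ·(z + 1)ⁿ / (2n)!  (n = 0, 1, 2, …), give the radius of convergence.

R = 1/2

Ratio test: |a_{n+1}/a_n| = (n+1)²/[(2n+1)·(2n+2)] · 8 → 2 as n → ∞.
Thus R = 1/(2) = 1/2.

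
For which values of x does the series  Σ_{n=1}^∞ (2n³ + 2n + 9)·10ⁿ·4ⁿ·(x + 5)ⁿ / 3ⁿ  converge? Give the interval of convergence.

Ratio test: |a_{n+1}/a_n| = [(2(n+1)³ + 2(n+1) + 9)/(2n³ + 2n + 9)] · 10·4/3 → 40/3 as n → ∞.
Convergence for |x + 5| · 40/3 < 1, i.e. |x + 5| < 3/40. So R = 3/40.
When x = -197/40, the n-th term does not approach 0; divergence by the term test.
When x = -203/40, the n-th term does not approach 0; divergence by the term test.

(-203/40, -197/40)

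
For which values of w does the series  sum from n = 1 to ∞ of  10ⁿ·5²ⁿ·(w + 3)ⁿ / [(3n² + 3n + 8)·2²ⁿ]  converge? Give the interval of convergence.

[-377/125, -373/125]

Apply the ratio test: |a_{n+1}| / |a_n| = [(3n² + 3n + 8)/(3(n+1)² + 3(n+1) + 8)] · 10·25/4, which tends to 125/2 as n → ∞.
Hence the series converges for |w + 3| < 1/(125/2) = 2/125, so the radius of convergence is 2/125.
Endpoint w = -373/125: absolute convergence follows by limit comparison with Σ 1/n².
Check w = -377/125: the series is dominated by a constant times Σ 1/n², which converges (p = 2 > 1).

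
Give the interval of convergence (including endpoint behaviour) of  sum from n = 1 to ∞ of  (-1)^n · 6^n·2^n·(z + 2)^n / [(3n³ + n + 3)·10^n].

The ratio of consecutive coefficients is [(3n³ + n + 3)/(3(n+1)³ + (n+1) + 3)] · 6·2/10 → 6/5.
The series converges when 6/5 · |z + 2| < 1, giving R = 5/6.
Check z = -7/6: absolute convergence follows by limit comparison with Σ 1/n³.
At z = -17/6: the terms are on the order of 1/n³, so the series converges absolutely by comparison with the p-series (p = 3 > 1).

[-17/6, -7/6]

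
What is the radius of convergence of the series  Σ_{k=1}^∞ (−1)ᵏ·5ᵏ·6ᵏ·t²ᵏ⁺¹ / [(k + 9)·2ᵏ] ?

R = √15/15

Ratio test: |a_{k+1}/a_k| = [(k + 9)/((k+1) + 9)] · 5·6/2 → 15 as k → ∞.
Since the exponent of t increases by 2 each term, convergence requires |t|² < 1/15, hence R = √15/15.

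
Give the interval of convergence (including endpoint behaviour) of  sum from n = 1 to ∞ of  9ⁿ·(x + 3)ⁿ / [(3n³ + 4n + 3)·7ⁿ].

The ratio of consecutive coefficients is [(3n³ + 4n + 3)/(3(n+1)³ + 4(n+1) + 3)] · 9/7 → 9/7.
Hence the series converges for |x + 3| < 1/(9/7) = 7/9, so the radius of convergence is 7/9.
At x = -20/9: absolute convergence follows by limit comparison with Σ 1/n³.
Check x = -34/9: absolute convergence follows by limit comparison with Σ 1/n³.

[-34/9, -20/9]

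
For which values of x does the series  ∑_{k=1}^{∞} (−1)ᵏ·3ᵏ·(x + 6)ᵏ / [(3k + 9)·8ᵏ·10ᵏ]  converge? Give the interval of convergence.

(-98/3, 62/3]

The ratio of consecutive coefficients is [(3k + 9)/(3(k+1) + 9)] · 3/(8·10) → 3/80.
Convergence for |x + 6| · 3/80 < 1, i.e. |x + 6| < 80/3. So R = 80/3.
Endpoint x = 62/3: an alternating series whose terms decrease to 0 in absolute value, so it converges by the Leibniz criterion.
Endpoint x = -98/3: the terms are asymptotic to a nonzero constant times 1/k, so the series diverges by limit comparison with Σ 1/k.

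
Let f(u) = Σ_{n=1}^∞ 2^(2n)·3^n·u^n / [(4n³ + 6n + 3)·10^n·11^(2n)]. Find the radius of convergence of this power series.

R = 605/6

Apply the ratio test: |a_{n+1}| / |a_n| = [(4n³ + 6n + 3)/(4(n+1)³ + 6(n+1) + 3)] · 4·3/(10·121), which tends to 6/605 as n → ∞.
Thus R = 1/(6/605) = 605/6.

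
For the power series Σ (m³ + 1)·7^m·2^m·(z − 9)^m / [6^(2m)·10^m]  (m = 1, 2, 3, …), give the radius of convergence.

Apply the ratio test: |a_{m+1}| / |a_m| = [((m+1)³ + 1)/(m³ + 1)] · 7·2/(36·10), which tends to 7/180 as m → ∞.
Thus R = 1/(7/180) = 180/7.

R = 180/7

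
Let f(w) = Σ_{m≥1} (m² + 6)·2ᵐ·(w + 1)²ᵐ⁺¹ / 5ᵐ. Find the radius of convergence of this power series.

R = √10/2

Ratio test: |a_{m+1}/a_m| = [((m+1)² + 6)/(m² + 6)] · 2/5 → 2/5 as m → ∞.
Writing y = (w + 1)², the series in y has radius 5/2, so |w + 1| < √(5/2) and R = √10/2.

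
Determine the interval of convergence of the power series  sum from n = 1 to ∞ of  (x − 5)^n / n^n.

Applying the root test, |a_n|^(1/n) = 1/n → 0.
Since the n-th root of |a_n| tends to 0, the series converges for all real x; R = ∞.

(−∞, ∞)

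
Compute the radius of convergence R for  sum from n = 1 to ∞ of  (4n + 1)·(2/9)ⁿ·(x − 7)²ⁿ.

R = 3√2/2

Apply the ratio test: |a_{n+1}| / |a_n| = [(4(n+1) + 1)/(4n + 1)] · 2/9, which tends to 2/9 as n → ∞.
Successive powers of (x − 7) differ by 2, so the series converges when |x − 7|² · 2/9 < 1, i.e. |x − 7| < √(9/2). So R = 3√2/2.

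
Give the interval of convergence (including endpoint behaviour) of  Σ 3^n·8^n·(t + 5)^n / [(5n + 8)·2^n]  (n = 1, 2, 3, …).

The ratio of consecutive coefficients is [(5n + 8)/(5(n+1) + 8)] · 3·8/2 → 12.
Thus R = 1/(12) = 1/12.
At t = -59/12: the terms are asymptotic to a nonzero constant times 1/n, so the series diverges by limit comparison with Σ 1/n.
When t = -61/12, an alternating series whose terms decrease to 0 in absolute value, so it converges by the Leibniz criterion.

[-61/12, -59/12)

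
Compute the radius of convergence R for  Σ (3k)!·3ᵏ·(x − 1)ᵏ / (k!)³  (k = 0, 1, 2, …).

R = 1/81

Apply the ratio test: |a_{k+1}| / |a_k| = (3k+1)·(3k+2)·(3k+3)/(k+1)³ · 3, which tends to 81 as k → ∞.
Hence the series converges for |x − 1| < 1/(81) = 1/81, so the radius of convergence is 1/81.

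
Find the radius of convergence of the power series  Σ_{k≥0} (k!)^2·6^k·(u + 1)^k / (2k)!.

The ratio of consecutive coefficients is (k+1)²/[(2k+1)·(2k+2)] · 6 → 3/2.
Convergence for |u + 1| · 3/2 < 1, i.e. |u + 1| < 2/3. So R = 2/3.

R = 2/3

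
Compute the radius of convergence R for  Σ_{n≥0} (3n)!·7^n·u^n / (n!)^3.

R = 1/189

The ratio of consecutive coefficients is (3n+1)·(3n+2)·(3n+3)/(n+1)³ · 7 → 189.
Convergence for |u| · 189 < 1, i.e. |u| < 1/189. So R = 1/189.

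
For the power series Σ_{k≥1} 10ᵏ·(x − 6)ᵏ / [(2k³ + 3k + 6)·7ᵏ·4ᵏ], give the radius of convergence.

R = 14/5

Apply the ratio test: |a_{k+1}| / |a_k| = [(2k³ + 3k + 6)/(2(k+1)³ + 3(k+1) + 6)] · 10/(7·4), which tends to 5/14 as k → ∞.
Thus R = 1/(5/14) = 14/5.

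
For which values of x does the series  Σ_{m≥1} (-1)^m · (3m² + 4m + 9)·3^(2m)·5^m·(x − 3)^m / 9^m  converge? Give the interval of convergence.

(14/5, 16/5)

By the ratio test, |a_{m+1}/a_m| = [(3(m+1)² + 4(m+1) + 9)/(3m² + 4m + 9)] · 9·5/9 → 5.
Thus R = 1/(5) = 1/5.
Endpoint x = 16/5: the terms have absolute value of order m², which does not tend to 0, so the series diverges by the divergence test.
Endpoint x = 14/5: the terms do not tend to 0, so the series diverges.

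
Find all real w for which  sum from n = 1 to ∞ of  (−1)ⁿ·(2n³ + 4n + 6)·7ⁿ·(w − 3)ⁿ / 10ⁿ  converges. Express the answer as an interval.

(11/7, 31/7)

The ratio of consecutive coefficients is [(2(n+1)³ + 4(n+1) + 6)/(2n³ + 4n + 6)] · 7/10 → 7/10.
Convergence for |w − 3| · 7/10 < 1, i.e. |w − 3| < 10/7. So R = 10/7.
At w = 31/7: the terms have absolute value of order n³, which does not tend to 0, so the series diverges by the divergence test.
Check w = 11/7: the n-th term does not approach 0; divergence by the term test.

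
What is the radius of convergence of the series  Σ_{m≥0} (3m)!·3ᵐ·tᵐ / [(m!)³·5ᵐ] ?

By the ratio test, |a_{m+1}/a_m| = (3m+1)·(3m+2)·(3m+3)/(m+1)³ · 3/5 → 81/5.
The series converges when 81/5 · |t| < 1, giving R = 5/81.

R = 5/81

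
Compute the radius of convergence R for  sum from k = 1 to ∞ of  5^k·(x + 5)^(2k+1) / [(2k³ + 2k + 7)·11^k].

R = √55/5

Ratio test: |a_{k+1}/a_k| = [(2k³ + 2k + 7)/(2(k+1)³ + 2(k+1) + 7)] · 5/11 → 5/11 as k → ∞.
Writing y = (x + 5)², the series in y has radius 11/5, so |x + 5| < √(11/5) and R = √55/5.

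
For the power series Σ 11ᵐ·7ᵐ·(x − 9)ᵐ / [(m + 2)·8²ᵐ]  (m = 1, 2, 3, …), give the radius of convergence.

Apply the ratio test: |a_{m+1}| / |a_m| = [(m + 2)/((m+1) + 2)] · 11·7/64, which tends to 77/64 as m → ∞.
Convergence for |x − 9| · 77/64 < 1, i.e. |x − 9| < 64/77. So R = 64/77.

R = 64/77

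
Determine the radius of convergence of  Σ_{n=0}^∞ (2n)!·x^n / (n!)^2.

Ratio test: |a_{n+1}/a_n| = (2n+1)·(2n+2)/(n+1)² → 4 as n → ∞.
Hence the series converges for |x| < 1/(4) = 1/4, so the radius of convergence is 1/4.

R = 1/4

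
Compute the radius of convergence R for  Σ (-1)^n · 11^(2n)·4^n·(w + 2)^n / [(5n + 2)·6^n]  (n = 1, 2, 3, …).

R = 3/242

The ratio of consecutive coefficients is [(5n + 2)/(5(n+1) + 2)] · 121·4/6 → 242/3.
The series converges when 242/3 · |w + 2| < 1, giving R = 3/242.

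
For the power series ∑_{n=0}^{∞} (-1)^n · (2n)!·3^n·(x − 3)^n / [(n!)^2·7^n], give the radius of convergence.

The ratio of consecutive coefficients is (2n+1)·(2n+2)/(n+1)² · 3/7 → 12/7.
Thus R = 1/(12/7) = 7/12.

R = 7/12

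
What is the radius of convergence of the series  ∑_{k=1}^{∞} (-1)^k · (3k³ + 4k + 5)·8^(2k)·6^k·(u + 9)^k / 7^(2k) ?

R = 49/384

By the ratio test, |a_{k+1}/a_k| = [(3(k+1)³ + 4(k+1) + 5)/(3k³ + 4k + 5)] · 64·6/49 → 384/49.
Convergence for |u + 9| · 384/49 < 1, i.e. |u + 9| < 49/384. So R = 49/384.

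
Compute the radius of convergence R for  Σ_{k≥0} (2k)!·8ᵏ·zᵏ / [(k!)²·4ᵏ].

R = 1/8

Ratio test: |a_{k+1}/a_k| = (2k+1)·(2k+2)/(k+1)² · 8/4 → 8 as k → ∞.
Hence the series converges for |z| < 1/(8) = 1/8, so the radius of convergence is 1/8.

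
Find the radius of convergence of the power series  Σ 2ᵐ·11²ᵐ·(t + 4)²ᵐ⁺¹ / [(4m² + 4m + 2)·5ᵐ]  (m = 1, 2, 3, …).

By the ratio test, |a_{m+1}/a_m| = [(4m² + 4m + 2)/(4(m+1)² + 4(m+1) + 2)] · 2·121/5 → 242/5.
Since the exponent of (t + 4) increases by 2 each term, convergence requires |t + 4|² < 5/242, hence R = √10/22.

R = √10/22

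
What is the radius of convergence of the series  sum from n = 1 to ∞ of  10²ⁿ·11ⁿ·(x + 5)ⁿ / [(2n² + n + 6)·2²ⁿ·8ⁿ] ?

R = 8/275

Apply the ratio test: |a_{n+1}| / |a_n| = [(2n² + n + 6)/(2(n+1)² + (n+1) + 6)] · 100·11/(4·8), which tends to 275/8 as n → ∞.
Thus R = 1/(275/8) = 8/275.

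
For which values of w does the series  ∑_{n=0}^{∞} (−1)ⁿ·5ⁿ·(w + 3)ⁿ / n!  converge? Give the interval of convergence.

(−∞, ∞)

The ratio of consecutive coefficients is 5 · 1/(n+1) → 0.
The ratio tends to 0 regardless of w, hence R = ∞.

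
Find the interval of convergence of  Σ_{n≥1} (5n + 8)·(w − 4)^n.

The ratio of consecutive coefficients is (5(n+1) + 8)/(5n + 8) → 1.
Convergence for |w − 4| < 1, so R = 1.
Check w = 5: the terms have absolute value of order n, which does not tend to 0, so the series diverges by the divergence test.
When w = 3, the terms do not tend to 0, so the series diverges.

(3, 5)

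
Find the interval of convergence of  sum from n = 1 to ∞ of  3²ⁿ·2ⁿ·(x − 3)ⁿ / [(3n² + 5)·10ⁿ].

By the ratio test, |a_{n+1}/a_n| = [(3n² + 5)/(3(n+1)² + 5)] · 9·2/10 → 9/5.
The series converges when 9/5 · |x − 3| < 1, giving R = 5/9.
At x = 32/9: absolute convergence follows by limit comparison with Σ 1/n².
Endpoint x = 22/9: absolute convergence follows by limit comparison with Σ 1/n².

[22/9, 32/9]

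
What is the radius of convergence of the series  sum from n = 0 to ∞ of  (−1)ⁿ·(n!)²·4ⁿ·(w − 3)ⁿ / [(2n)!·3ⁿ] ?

Apply the ratio test: |a_{n+1}| / |a_n| = (n+1)²/[(2n+1)·(2n+2)] · 4/3, which tends to 1/3 as n → ∞.
Hence the series converges for |w − 3| < 1/(1/3) = 3, so the radius of convergence is 3.

R = 3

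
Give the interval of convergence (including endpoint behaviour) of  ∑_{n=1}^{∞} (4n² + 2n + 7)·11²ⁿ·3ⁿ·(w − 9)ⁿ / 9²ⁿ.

(1062/121, 1116/121)

By the ratio test, |a_{n+1}/a_n| = [(4(n+1)² + 2(n+1) + 7)/(4n² + 2n + 7)] · 121·3/81 → 121/27.
Convergence for |w − 9| · 121/27 < 1, i.e. |w − 9| < 27/121. So R = 27/121.
Check w = 1116/121: the terms have absolute value of order n², which does not tend to 0, so the series diverges by the divergence test.
Endpoint w = 1062/121: the terms have absolute value of order n², which does not tend to 0, so the series diverges by the divergence test.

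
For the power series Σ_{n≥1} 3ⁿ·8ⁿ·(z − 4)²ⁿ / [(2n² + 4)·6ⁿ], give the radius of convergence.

Apply the ratio test: |a_{n+1}| / |a_n| = [(2n² + 4)/(2(n+1)² + 4)] · 3·8/6, which tends to 4 as n → ∞.
Writing y = (z − 4)², the series in y has radius 1/4, so |z − 4| < √(1/4) = 1/2 and R = 1/2.

R = 1/2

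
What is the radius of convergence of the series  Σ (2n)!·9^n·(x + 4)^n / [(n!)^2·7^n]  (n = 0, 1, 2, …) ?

R = 7/36

Apply the ratio test: |a_{n+1}| / |a_n| = (2n+1)·(2n+2)/(n+1)² · 9/7, which tends to 36/7 as n → ∞.
Thus R = 1/(36/7) = 7/36.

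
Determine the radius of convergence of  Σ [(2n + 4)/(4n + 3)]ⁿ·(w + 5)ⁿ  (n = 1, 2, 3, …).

R = 2

Root test: |a_n|^(1/n) = (2n + 4)/(4n + 3) → 1/2.
Convergence for |w + 5| · 1/2 < 1, i.e. |w + 5| < 2. So R = 2.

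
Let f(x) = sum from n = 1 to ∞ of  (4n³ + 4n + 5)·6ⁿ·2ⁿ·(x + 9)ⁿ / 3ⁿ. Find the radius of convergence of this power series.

By the ratio test, |a_{n+1}/a_n| = [(4(n+1)³ + 4(n+1) + 5)/(4n³ + 4n + 5)] · 6·2/3 → 4.
Convergence for |x + 9| · 4 < 1, i.e. |x + 9| < 1/4. So R = 1/4.

R = 1/4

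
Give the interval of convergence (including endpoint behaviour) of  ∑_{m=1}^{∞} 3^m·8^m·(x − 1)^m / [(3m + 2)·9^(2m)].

[-19/8, 35/8)

By the ratio test, |a_{m+1}/a_m| = [(3m + 2)/(3(m+1) + 2)] · 3·8/81 → 8/27.
Convergence for |x − 1| · 8/27 < 1, i.e. |x − 1| < 27/8. So R = 27/8.
Check x = 35/8: the terms behave like c/m; limit comparison with the harmonic series gives divergence.
Check x = -19/8: an alternating series whose terms decrease to 0 in absolute value, so it converges by the Leibniz criterion.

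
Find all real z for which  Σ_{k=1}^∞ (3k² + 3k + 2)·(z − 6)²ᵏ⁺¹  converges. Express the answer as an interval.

(5, 7)

Ratio test: |a_{k+1}/a_k| = (3(k+1)² + 3(k+1) + 2)/(3k² + 3k + 2) → 1 as k → ∞.
Successive powers of (z − 6) differ by 2, so the series converges when |z − 6|² · 1 < 1, i.e. |z − 6| < √(1) = 1. So R = 1.
Endpoint z = 7: the k-th term does not approach 0; divergence by the term test.
Check z = 5: the terms have absolute value of order k², which does not tend to 0, so the series diverges by the divergence test.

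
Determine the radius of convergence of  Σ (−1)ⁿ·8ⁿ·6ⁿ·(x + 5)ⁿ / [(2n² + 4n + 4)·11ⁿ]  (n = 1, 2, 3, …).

R = 11/48

The ratio of consecutive coefficients is [(2n² + 4n + 4)/(2(n+1)² + 4(n+1) + 4)] · 8·6/11 → 48/11.
The series converges when 48/11 · |x + 5| < 1, giving R = 11/48.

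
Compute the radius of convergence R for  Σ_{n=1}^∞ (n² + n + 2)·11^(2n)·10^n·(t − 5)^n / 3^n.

R = 3/1210

Apply the ratio test: |a_{n+1}| / |a_n| = [((n+1)² + (n+1) + 2)/(n² + n + 2)] · 121·10/3, which tends to 1210/3 as n → ∞.
Hence the series converges for |t − 5| < 1/(1210/3) = 3/1210, so the radius of convergence is 3/1210.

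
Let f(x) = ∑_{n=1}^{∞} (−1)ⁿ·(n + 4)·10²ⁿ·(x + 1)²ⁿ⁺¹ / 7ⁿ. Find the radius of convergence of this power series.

R = √7/10

Apply the ratio test: |a_{n+1}| / |a_n| = [((n+1) + 4)/(n + 4)] · 100/7, which tends to 100/7 as n → ∞.
Successive powers of (x + 1) differ by 2, so the series converges when |x + 1|² · 100/7 < 1, i.e. |x + 1| < √(7/100). So R = √7/10.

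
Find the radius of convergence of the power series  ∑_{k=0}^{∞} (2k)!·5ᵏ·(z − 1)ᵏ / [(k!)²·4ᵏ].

R = 1/5

By the ratio test, |a_{k+1}/a_k| = (2k+1)·(2k+2)/(k+1)² · 5/4 → 5.
The series converges when 5 · |z − 1| < 1, giving R = 1/5.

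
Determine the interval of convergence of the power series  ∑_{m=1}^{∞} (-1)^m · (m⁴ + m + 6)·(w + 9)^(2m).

Ratio test: |a_{m+1}/a_m| = ((m+1)⁴ + (m+1) + 6)/(m⁴ + m + 6) → 1 as m → ∞.
Writing y = (w + 9)², the series in y has radius 1, so |w + 9| < √(1) = 1 and R = 1.
When w = -8, the terms do not tend to 0, so the series diverges.
Check w = -10: the m-th term does not approach 0; divergence by the term test.

(-10, -8)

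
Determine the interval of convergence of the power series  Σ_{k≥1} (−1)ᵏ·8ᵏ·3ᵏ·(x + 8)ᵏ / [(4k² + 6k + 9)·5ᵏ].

[-197/24, -187/24]

By the ratio test, |a_{k+1}/a_k| = [(4k² + 6k + 9)/(4(k+1)² + 6(k+1) + 9)] · 8·3/5 → 24/5.
The series converges when 24/5 · |x + 8| < 1, giving R = 5/24.
Endpoint x = -187/24: absolute convergence follows by limit comparison with Σ 1/k².
Check x = -197/24: absolute convergence follows by limit comparison with Σ 1/k².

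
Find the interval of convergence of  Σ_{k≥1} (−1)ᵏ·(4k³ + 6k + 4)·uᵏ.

Apply the ratio test: |a_{k+1}| / |a_k| = (4(k+1)³ + 6(k+1) + 4)/(4k³ + 6k + 4), which tends to 1 as k → ∞.
Hence R = 1.
Check u = 1: the terms have absolute value of order k³, which does not tend to 0, so the series diverges by the divergence test.
At u = -1: the terms have absolute value of order k³, which does not tend to 0, so the series diverges by the divergence test.

(-1, 1)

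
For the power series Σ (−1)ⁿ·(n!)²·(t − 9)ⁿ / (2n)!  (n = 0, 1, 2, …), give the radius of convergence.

Apply the ratio test: |a_{n+1}| / |a_n| = (n+1)²/[(2n+1)·(2n+2)], which tends to 1/4 as n → ∞.
The series converges when 1/4 · |t − 9| < 1, giving R = 4.

R = 4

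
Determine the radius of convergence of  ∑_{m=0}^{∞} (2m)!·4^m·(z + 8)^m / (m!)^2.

Ratio test: |a_{m+1}/a_m| = (2m+1)·(2m+2)/(m+1)² · 4 → 16 as m → ∞.
Convergence for |z + 8| · 16 < 1, i.e. |z + 8| < 1/16. So R = 1/16.

R = 1/16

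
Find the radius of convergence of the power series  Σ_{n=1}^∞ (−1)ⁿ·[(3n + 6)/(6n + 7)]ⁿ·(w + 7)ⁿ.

R = 2

Root test: |a_n|^(1/n) = (3n + 6)/(6n + 7) → 1/2.
Thus R = 1/(1/2) = 2.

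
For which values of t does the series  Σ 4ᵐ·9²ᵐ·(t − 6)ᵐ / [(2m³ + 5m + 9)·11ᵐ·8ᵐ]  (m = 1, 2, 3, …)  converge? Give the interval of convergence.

[464/81, 508/81]

By the ratio test, |a_{m+1}/a_m| = [(2m³ + 5m + 9)/(2(m+1)³ + 5(m+1) + 9)] · 4·81/(11·8) → 81/22.
Convergence for |t − 6| · 81/22 < 1, i.e. |t − 6| < 22/81. So R = 22/81.
Endpoint t = 508/81: the series is dominated by a constant times Σ 1/m³, which converges (p = 3 > 1).
Check t = 464/81: the terms are on the order of 1/m³, so the series converges absolutely by comparison with the p-series (p = 3 > 1).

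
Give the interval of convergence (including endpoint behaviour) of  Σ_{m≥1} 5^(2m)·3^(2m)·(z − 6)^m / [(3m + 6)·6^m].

[448/75, 452/75)

The ratio of consecutive coefficients is [(3m + 6)/(3(m+1) + 6)] · 25·9/6 → 75/2.
Thus R = 1/(75/2) = 2/75.
Check z = 452/75: the terms are asymptotic to a nonzero constant times 1/m, so the series diverges by limit comparison with Σ 1/m.
When z = 448/75, the terms alternate in sign and decrease monotonically to 0 in absolute value (size ~ c/m), so the alternating series test gives convergence.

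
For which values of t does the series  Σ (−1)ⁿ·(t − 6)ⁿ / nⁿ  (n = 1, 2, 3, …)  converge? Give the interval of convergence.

By the Cauchy root test, |a_n|^(1/n) = 1/n → 0.
Since the n-th root of |a_n| tends to 0, the series converges for all real t; R = ∞.

(−∞, ∞)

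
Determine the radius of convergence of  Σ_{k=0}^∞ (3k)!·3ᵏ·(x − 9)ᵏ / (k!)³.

The ratio of consecutive coefficients is (3k+1)·(3k+2)·(3k+3)/(k+1)³ · 3 → 81.
The series converges when 81 · |x − 9| < 1, giving R = 1/81.

R = 1/81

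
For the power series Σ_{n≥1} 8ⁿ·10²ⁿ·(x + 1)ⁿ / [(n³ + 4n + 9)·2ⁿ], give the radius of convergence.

The ratio of consecutive coefficients is [(n³ + 4n + 9)/((n+1)³ + 4(n+1) + 9)] · 8·100/2 → 400.
Convergence for |x + 1| · 400 < 1, i.e. |x + 1| < 1/400. So R = 1/400.

R = 1/400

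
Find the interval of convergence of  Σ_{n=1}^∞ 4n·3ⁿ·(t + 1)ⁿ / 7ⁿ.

By the ratio test, |a_{n+1}/a_n| = [4(n+1)/4n] · 3/7 → 3/7.
Hence the series converges for |t + 1| < 1/(3/7) = 7/3, so the radius of convergence is 7/3.
When t = 4/3, the terms have absolute value of order n, which does not tend to 0, so the series diverges by the divergence test.
Check t = -10/3: the terms do not tend to 0, so the series diverges.

(-10/3, 4/3)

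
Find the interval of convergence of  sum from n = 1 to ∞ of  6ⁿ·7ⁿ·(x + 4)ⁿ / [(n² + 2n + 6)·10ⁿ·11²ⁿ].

[-689/21, 521/21]

By the ratio test, |a_{n+1}/a_n| = [(n² + 2n + 6)/((n+1)² + 2(n+1) + 6)] · 6·7/(10·121) → 21/605.
Convergence for |x + 4| · 21/605 < 1, i.e. |x + 4| < 605/21. So R = 605/21.
At x = 521/21: the terms are on the order of 1/n², so the series converges absolutely by comparison with the p-series (p = 2 > 1).
When x = -689/21, the series is dominated by a constant times Σ 1/n², which converges (p = 2 > 1).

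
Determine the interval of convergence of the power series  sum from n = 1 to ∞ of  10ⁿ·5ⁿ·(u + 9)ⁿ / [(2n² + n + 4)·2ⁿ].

[-226/25, -224/25]

By the ratio test, |a_{n+1}/a_n| = [(2n² + n + 4)/(2(n+1)² + (n+1) + 4)] · 10·5/2 → 25.
Convergence for |u + 9| · 25 < 1, i.e. |u + 9| < 1/25. So R = 1/25.
At u = -224/25: the series is dominated by a constant times Σ 1/n², which converges (p = 2 > 1).
At u = -226/25: the series is dominated by a constant times Σ 1/n², which converges (p = 2 > 1).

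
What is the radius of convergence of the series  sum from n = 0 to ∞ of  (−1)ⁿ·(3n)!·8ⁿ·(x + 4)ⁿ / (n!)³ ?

Ratio test: |a_{n+1}/a_n| = (3n+1)·(3n+2)·(3n+3)/(n+1)³ · 8 → 216 as n → ∞.
The series converges when 216 · |x + 4| < 1, giving R = 1/216.

R = 1/216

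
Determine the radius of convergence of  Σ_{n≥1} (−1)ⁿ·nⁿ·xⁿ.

Root test: |a_n|^(1/n) = n → ∞.
The root grows without bound, so R = 0 (convergence only at x = 0).

R = 0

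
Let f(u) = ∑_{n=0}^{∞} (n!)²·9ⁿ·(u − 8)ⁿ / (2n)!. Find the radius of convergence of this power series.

R = 4/9

The ratio of consecutive coefficients is (n+1)²/[(2n+1)·(2n+2)] · 9 → 9/4.
Thus R = 1/(9/4) = 4/9.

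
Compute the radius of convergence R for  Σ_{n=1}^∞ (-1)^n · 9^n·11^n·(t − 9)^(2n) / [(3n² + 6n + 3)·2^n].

By the ratio test, |a_{n+1}/a_n| = [(3n² + 6n + 3)/(3(n+1)² + 6(n+1) + 3)] · 9·11/2 → 99/2.
Successive powers of (t − 9) differ by 2, so the series converges when |t − 9|² · 99/2 < 1, i.e. |t − 9| < √(2/99). So R = √22/33.

R = √22/33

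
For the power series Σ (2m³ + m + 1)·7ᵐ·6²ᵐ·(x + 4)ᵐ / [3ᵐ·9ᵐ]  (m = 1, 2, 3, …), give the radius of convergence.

R = 3/28

By the ratio test, |a_{m+1}/a_m| = [(2(m+1)³ + (m+1) + 1)/(2m³ + m + 1)] · 7·36/(3·9) → 28/3.
The series converges when 28/3 · |x + 4| < 1, giving R = 3/28.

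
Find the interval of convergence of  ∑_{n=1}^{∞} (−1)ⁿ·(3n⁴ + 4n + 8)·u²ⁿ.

Ratio test: |a_{n+1}/a_n| = (3(n+1)⁴ + 4(n+1) + 8)/(3n⁴ + 4n + 8) → 1 as n → ∞.
Since the exponent of u increases by 2 each term, convergence requires |u|² < 1, hence R = 1.
At u = 1: the n-th term does not approach 0; divergence by the term test.
Endpoint u = -1: the n-th term does not approach 0; divergence by the term test.

(-1, 1)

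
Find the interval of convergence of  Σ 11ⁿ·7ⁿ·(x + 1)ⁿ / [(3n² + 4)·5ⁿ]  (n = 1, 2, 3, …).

[-82/77, -72/77]

Ratio test: |a_{n+1}/a_n| = [(3n² + 4)/(3(n+1)² + 4)] · 11·7/5 → 77/5 as n → ∞.
Convergence for |x + 1| · 77/5 < 1, i.e. |x + 1| < 5/77. So R = 5/77.
When x = -72/77, absolute convergence follows by limit comparison with Σ 1/n².
When x = -82/77, the terms are on the order of 1/n², so the series converges absolutely by comparison with the p-series (p = 2 > 1).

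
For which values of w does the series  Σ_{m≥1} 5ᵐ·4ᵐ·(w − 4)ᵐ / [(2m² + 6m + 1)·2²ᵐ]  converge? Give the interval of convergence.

[19/5, 21/5]

Ratio test: |a_{m+1}/a_m| = [(2m² + 6m + 1)/(2(m+1)² + 6(m+1) + 1)] · 5·4/4 → 5 as m → ∞.
The series converges when 5 · |w − 4| < 1, giving R = 1/5.
At w = 21/5: the terms are on the order of 1/m², so the series converges absolutely by comparison with the p-series (p = 2 > 1).
When w = 19/5, the series is dominated by a constant times Σ 1/m², which converges (p = 2 > 1).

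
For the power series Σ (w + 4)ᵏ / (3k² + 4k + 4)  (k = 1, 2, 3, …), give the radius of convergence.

R = 1

Apply the ratio test: |a_{k+1}| / |a_k| = (3k² + 4k + 4)/(3(k+1)² + 4(k+1) + 4), which tends to 1 as k → ∞.
So the series converges when |w + 4| < 1 and diverges when |w + 4| > 1; R = 1.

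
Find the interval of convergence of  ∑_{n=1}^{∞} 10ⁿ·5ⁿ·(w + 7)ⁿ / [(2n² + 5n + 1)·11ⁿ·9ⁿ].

[-449/50, -251/50]

The ratio of consecutive coefficients is [(2n² + 5n + 1)/(2(n+1)² + 5(n+1) + 1)] · 10·5/(11·9) → 50/99.
Convergence for |w + 7| · 50/99 < 1, i.e. |w + 7| < 99/50. So R = 99/50.
When w = -251/50, the series is dominated by a constant times Σ 1/n², which converges (p = 2 > 1).
Endpoint w = -449/50: the terms are on the order of 1/n², so the series converges absolutely by comparison with the p-series (p = 2 > 1).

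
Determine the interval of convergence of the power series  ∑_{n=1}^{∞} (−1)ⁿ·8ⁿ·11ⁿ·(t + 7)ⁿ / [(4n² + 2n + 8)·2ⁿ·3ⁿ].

Apply the ratio test: |a_{n+1}| / |a_n| = [(4n² + 2n + 8)/(4(n+1)² + 2(n+1) + 8)] · 8·11/(2·3), which tends to 44/3 as n → ∞.
The series converges when 44/3 · |t + 7| < 1, giving R = 3/44.
Check t = -305/44: absolute convergence follows by limit comparison with Σ 1/n².
Endpoint t = -311/44: the series is dominated by a constant times Σ 1/n², which converges (p = 2 > 1).

[-311/44, -305/44]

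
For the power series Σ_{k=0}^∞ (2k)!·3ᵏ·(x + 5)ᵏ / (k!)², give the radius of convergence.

Apply the ratio test: |a_{k+1}| / |a_k| = (2k+1)·(2k+2)/(k+1)² · 3, which tends to 12 as k → ∞.
The series converges when 12 · |x + 5| < 1, giving R = 1/12.

R = 1/12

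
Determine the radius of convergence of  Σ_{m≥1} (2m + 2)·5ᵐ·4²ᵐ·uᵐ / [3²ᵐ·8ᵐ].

Apply the ratio test: |a_{m+1}| / |a_m| = [(2(m+1) + 2)/(2m + 2)] · 5·16/(9·8), which tends to 10/9 as m → ∞.
Thus R = 1/(10/9) = 9/10.

R = 9/10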